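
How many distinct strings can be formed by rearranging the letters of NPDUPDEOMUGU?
12! / (2! × 1! × 2! × 1! × 1! × 1! × 1! × 3!) = 19958400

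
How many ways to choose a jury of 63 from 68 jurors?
C(68,63) = 68!/(63!×5!) = 10424128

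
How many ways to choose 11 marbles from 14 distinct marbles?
C(14,11) = 14!/(11!×3!) = 364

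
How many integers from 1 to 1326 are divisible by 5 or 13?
⌊1326/5⌋ + ⌊1326/13⌋ - ⌊1326/65⌋ = 265 + 102 - 20 = 347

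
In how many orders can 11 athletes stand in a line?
11! = 39916800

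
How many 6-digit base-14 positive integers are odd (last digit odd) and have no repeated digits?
Last∈{1,3,5,7,9,11,13}. Last=0: 0. Last nonzero: 7×12×P(12,4) = 997920. Total = 997920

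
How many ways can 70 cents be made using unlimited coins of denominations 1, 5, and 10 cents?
Coefficient of x^70 in 1/(1-x^1) · 1/(1-x^5) · 1/(1-x^10). Case on j = number of 10-cent coins (j = 0..7); remainder r = 70 - 10j is made from {1,5} in ⌊r/5⌋+1 ways. r = 70, 60, 50, 40, 30, 20, 10, 0 → 15 + 13 + 11 + 9 + 7 + 5 + 3 + 1 = 64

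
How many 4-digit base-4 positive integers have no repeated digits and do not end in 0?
Last digit: 3 nonzero choices. First digit: 2 (nonzero, ≠last). Middle 2: P(2,2) = 2. Total = 12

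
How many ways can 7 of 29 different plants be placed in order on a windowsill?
P(29,7) = 29!/(29-7)! = 7866331200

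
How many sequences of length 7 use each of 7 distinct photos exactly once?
7! = 5040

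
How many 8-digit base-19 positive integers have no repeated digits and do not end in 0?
Last digit: 18 nonzero choices. First digit: 17 (nonzero, ≠last). Middle 6: P(17,6) = 8910720. Total = 2726680320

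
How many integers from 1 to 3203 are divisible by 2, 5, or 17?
⌊3203/2⌋+⌊3203/5⌋+⌊3203/17⌋ - ⌊3203/10⌋-⌊3203/34⌋-⌊3203/85⌋ + ⌊3203/170⌋ = 1601+640+188 - 320-94-37 + 18 = 1996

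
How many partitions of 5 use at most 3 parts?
By conjugation, equals partitions of 5 into parts ≤ 3. Let r_j(i) = number of partitions of i into parts ≤ j, for i = 0..5. r_1(i) = 1 for all i; r_j(i) = r_{j-1}(i) + r_j(i-j). Rows j = 2..3: ≤2: 1 1 2 2 3 3; ≤3: 1 1 2 3 4 5. r_3(5) = 5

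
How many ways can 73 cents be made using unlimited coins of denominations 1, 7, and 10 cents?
Coefficient of x^73 in 1/(1-x^1) · 1/(1-x^7) · 1/(1-x^10). Case on j = number of 10-cent coins (j = 0..7); remainder r = 73 - 10j is made from {1,7} in ⌊r/7⌋+1 ways. r = 73, 63, 53, 43, 33, 23, 13, 3 → 11 + 10 + 8 + 7 + 5 + 4 + 2 + 1 = 48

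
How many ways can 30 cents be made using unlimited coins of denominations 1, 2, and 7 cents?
Coefficient of x^30 in 1/(1-x^1) · 1/(1-x^2) · 1/(1-x^7). Case on j = number of 7-cent coins (j = 0..4); remainder r = 30 - 7j is made from {1,2} in ⌊r/2⌋+1 ways. r = 30, 23, 16, 9, 2 → 16 + 12 + 9 + 5 + 2 = 44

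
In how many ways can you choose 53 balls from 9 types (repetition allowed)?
C(53+9-1, 9-1) = C(61, 8) = 2944827765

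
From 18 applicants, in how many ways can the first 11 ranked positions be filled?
P(18,11) = 18!/(18-11)! = 1270312243200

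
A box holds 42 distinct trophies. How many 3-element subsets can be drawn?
C(42,3) = 42!/(3!×39!) = 11480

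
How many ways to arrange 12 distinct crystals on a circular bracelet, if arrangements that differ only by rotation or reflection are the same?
(12-1)!/2 = 39916800/2 = 19958400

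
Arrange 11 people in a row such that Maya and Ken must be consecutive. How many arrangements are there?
Treat the 2 as one block: (11-2+1)! × 2! = 3628800 × 2 = 7257600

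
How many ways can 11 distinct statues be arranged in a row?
11! = 39916800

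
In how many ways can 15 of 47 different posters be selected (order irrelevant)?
C(47,15) = 47!/(15!×32!) = 751616304549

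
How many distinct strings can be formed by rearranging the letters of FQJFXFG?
7! / (1! × 3! × 1! × 1! × 1!) = 840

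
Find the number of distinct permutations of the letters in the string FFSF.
4! / (1! × 3!) = 4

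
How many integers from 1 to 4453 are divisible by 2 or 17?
⌊4453/2⌋ + ⌊4453/17⌋ - ⌊4453/34⌋ = 2226 + 261 - 130 = 2357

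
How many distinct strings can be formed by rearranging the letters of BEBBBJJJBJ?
10! / (4! × 5! × 1!) = 1260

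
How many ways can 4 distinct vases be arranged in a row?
4! = 24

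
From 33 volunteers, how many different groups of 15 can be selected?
C(33,15) = 33!/(15!×18!) = 1037158320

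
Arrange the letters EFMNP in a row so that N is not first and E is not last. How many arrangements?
By inclusion-exclusion: 5! - 2×(5-1)! + (5-2)! = 120 - 48 + 6 = 78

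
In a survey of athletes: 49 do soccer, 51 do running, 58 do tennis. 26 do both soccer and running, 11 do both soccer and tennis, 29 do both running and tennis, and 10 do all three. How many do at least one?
|A∪B∪C| = 49+51+58-26-11-29+10 = 102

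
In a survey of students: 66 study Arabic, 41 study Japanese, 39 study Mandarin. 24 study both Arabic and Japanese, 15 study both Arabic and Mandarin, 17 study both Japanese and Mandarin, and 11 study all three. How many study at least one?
|A∪B∪C| = 66+41+39-24-15-17+11 = 101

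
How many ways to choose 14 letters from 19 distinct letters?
C(19,14) = 19!/(14!×5!) = 11628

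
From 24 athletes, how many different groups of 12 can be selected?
C(24,12) = 24!/(12!×12!) = 2704156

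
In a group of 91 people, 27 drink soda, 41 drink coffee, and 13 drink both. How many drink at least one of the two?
|A∪B| = |A| + |B| - |A∩B| = 27 + 41 - 13 = 55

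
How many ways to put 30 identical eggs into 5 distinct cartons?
C(30+5-1, 5-1) = C(34, 4) = 46376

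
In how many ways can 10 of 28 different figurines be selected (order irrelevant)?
C(28,10) = 28!/(10!×18!) = 13123110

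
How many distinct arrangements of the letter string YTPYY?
5! / (3! × 1! × 1!) = 20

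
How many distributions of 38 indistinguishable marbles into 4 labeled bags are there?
C(38+4-1, 4-1) = C(41, 3) = 10660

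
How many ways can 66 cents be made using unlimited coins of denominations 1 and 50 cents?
Coefficient of x^66 in 1/(1-x^1) · 1/(1-x^50). Use j coins of 50 for j = 0..⌊66/50⌋ = 1, the rest in 1s: 1 + 1 = 2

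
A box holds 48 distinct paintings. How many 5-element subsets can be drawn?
C(48,5) = 48!/(5!×43!) = 1712304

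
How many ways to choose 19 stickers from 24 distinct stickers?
C(24,19) = 24!/(19!×5!) = 42504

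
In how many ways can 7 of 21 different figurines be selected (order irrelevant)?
C(21,7) = 21!/(7!×14!) = 116280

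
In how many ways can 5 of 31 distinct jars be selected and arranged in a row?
P(31,5) = 31!/(31-5)! = 20389320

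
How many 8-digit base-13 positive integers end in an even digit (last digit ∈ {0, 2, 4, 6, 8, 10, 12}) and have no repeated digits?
Last∈{0,2,4,6,8,10,12}. Last=0: 3991680. Last nonzero: 6×11×P(11,6) = 21954240. Total = 25945920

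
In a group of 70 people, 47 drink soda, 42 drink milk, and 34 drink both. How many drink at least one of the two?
|A∪B| = |A| + |B| - |A∩B| = 47 + 42 - 34 = 55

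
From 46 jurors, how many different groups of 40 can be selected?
C(46,40) = 46!/(40!×6!) = 9366819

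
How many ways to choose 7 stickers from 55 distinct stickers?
C(55,7) = 55!/(7!×48!) = 202927725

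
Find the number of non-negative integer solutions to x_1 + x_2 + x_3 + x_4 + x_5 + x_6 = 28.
C(28+6-1, 6-1) = C(33, 5) = 237336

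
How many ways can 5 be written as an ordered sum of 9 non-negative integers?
C(5+9-1, 9-1) = C(13, 8) = 1287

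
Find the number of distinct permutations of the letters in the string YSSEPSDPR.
9! / (1! × 1! × 1! × 1! × 3! × 2!) = 30240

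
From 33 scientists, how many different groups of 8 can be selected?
C(33,8) = 33!/(8!×25!) = 13884156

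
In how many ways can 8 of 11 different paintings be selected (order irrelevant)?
C(11,8) = 11!/(8!×3!) = 165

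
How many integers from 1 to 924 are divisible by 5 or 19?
⌊924/5⌋ + ⌊924/19⌋ - ⌊924/95⌋ = 184 + 48 - 9 = 223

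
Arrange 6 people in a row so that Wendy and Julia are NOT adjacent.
Total - adjacent = 6! - (6-1)!×2 = 720 - 240 = 480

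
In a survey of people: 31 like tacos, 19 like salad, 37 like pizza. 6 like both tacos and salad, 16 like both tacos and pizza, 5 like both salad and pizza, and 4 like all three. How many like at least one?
|A∪B∪C| = 31+19+37-6-16-5+4 = 64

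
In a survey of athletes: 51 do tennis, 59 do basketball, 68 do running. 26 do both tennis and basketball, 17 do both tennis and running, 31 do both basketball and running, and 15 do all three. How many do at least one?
|A∪B∪C| = 51+59+68-26-17-31+15 = 119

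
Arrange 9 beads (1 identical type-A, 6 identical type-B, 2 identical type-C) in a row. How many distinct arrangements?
9! / (1! × 6! × 2!) = 252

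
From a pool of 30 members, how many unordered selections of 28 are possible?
C(30,28) = 30!/(28!×2!) = 435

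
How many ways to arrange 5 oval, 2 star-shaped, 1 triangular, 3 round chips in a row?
11! / (5! × 2! × 1! × 3!) = 27720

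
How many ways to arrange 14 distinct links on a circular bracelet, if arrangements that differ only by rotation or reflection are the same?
(14-1)!/2 = 6227020800/2 = 3113510400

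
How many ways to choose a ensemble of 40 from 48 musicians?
C(48,40) = 48!/(40!×8!) = 377348994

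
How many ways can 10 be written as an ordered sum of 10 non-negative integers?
C(10+10-1, 10-1) = C(19, 9) = 92378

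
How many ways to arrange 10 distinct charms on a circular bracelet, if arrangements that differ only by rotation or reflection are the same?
(10-1)!/2 = 362880/2 = 181440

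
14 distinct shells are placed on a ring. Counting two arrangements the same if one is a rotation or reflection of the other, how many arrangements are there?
(14-1)!/2 = 6227020800/2 = 3113510400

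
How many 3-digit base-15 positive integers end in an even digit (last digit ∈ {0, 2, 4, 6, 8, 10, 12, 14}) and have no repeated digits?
Last∈{0,2,4,6,8,10,12,14}. Last=0: 182. Last nonzero: 7×13×P(13,1) = 1183. Total = 1365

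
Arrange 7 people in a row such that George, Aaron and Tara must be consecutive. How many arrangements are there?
Treat the 3 as one block: (7-3+1)! × 3! = 120 × 6 = 720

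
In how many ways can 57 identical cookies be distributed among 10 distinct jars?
C(57+10-1, 10-1) = C(66, 9) = 37014131440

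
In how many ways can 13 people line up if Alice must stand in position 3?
Fix one position: (13-1)! = 479001600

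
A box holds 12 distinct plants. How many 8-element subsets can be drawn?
C(12,8) = 12!/(8!×4!) = 495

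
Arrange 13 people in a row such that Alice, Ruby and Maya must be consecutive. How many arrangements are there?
Treat the 3 as one block: (13-3+1)! × 3! = 39916800 × 6 = 239500800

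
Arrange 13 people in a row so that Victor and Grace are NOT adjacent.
Total - adjacent = 13! - (13-1)!×2 = 6227020800 - 958003200 = 5269017600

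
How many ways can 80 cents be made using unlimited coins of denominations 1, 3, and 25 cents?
Coefficient of x^80 in 1/(1-x^1) · 1/(1-x^3) · 1/(1-x^25). Case on j = number of 25-cent coins (j = 0..3); remainder r = 80 - 25j is made from {1,3} in ⌊r/3⌋+1 ways. r = 80, 55, 30, 5 → 27 + 19 + 11 + 2 = 59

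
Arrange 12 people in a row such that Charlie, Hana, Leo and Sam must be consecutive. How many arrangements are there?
Treat the 4 as one block: (12-4+1)! × 4! = 362880 × 24 = 8709120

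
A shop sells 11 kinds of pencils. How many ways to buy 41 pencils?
C(41+11-1, 11-1) = C(51, 10) = 12777711870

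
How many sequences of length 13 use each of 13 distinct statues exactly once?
13! = 6227020800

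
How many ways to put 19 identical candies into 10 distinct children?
C(19+10-1, 10-1) = C(28, 9) = 6906900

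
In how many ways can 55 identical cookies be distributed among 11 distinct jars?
C(55+11-1, 11-1) = C(65, 10) = 179013799328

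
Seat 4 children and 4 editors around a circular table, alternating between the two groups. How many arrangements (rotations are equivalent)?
Fix one of the children: (4-1)! ways for the remaining children, × 4! ways for the editors = 6 × 24 = 144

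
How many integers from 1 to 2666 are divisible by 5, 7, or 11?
⌊2666/5⌋+⌊2666/7⌋+⌊2666/11⌋ - ⌊2666/35⌋-⌊2666/55⌋-⌊2666/77⌋ + ⌊2666/385⌋ = 533+380+242 - 76-48-34 + 6 = 1003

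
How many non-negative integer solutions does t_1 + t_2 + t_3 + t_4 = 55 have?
C(55+4-1, 4-1) = C(58, 3) = 30856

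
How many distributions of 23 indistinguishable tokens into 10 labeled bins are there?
C(23+10-1, 10-1) = C(32, 9) = 28048800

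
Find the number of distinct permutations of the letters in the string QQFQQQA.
7! / (1! × 1! × 5!) = 42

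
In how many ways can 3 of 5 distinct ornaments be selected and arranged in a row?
P(5,3) = 5!/(5-3)! = 60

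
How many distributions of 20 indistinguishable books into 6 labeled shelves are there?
C(20+6-1, 6-1) = C(25, 5) = 53130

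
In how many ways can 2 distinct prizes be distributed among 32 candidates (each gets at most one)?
P(32,2) = 32!/(32-2)! = 992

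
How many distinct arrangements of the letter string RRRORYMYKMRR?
12! / (2! × 2! × 1! × 6! × 1!) = 166320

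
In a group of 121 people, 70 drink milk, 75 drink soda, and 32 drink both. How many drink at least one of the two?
|A∪B| = |A| + |B| - |A∩B| = 70 + 75 - 32 = 113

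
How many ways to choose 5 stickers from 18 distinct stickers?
C(18,5) = 18!/(5!×13!) = 8568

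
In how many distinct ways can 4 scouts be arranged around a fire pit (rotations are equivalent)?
Circular: fix one position, arrange the rest. (4-1)! = 6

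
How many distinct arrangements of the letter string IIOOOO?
6! / (4! × 2!) = 15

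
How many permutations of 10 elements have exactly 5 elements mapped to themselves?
Choose the 5 fixed points C(10,5) = 252, derange the rest: !5 = Σ_{j=0}^{5} (-1)^j·5!/j! = 120 - 120 + 60 - 20 + 5 - 1 = 44. Product = 252 × 44 = 11088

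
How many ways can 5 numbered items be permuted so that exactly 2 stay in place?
Choose the 2 fixed points C(5,2) = 10, derange the rest: !3 = Σ_{j=0}^{3} (-1)^j·3!/j! = 6 - 6 + 3 - 1 = 2. Product = 10 × 2 = 20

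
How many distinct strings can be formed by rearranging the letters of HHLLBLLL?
8! / (5! × 2! × 1!) = 168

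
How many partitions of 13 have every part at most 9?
Let r_j(i) = number of partitions of i into parts ≤ j, for i = 0..13. r_1(i) = 1 for all i; r_j(i) = r_{j-1}(i) + r_j(i-j). Rows j = 2..9: ≤2: 1 1 2 2 3 3 4 4 5 5 6 6 7 7; ≤3: 1 1 2 3 4 5 7 8 10 12 14 16 19 21; ≤4: 1 1 2 3 5 6 9 11 15 18 23 27 34 39; ≤5: 1 1 2 3 5 7 10 13 18 23 30 37 47 57; ≤6: 1 1 2 3 5 7 11 14 20 26 35 44 58 71; ≤7: 1 1 2 3 5 7 11 15 21 28 38 49 65 82; ≤8: 1 1 2 3 5 7 11 15 22 29 40 52 70 89; ≤9: 1 1 2 3 5 7 11 15 22 30 41 54 73 94. r_9(13) = 94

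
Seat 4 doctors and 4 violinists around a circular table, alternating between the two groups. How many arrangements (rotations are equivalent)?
Fix one of the doctors: (4-1)! ways for the remaining doctors, × 4! ways for the violinists = 6 × 24 = 144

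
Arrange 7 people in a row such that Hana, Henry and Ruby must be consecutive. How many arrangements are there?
Treat the 3 as one block: (7-3+1)! × 3! = 120 × 6 = 720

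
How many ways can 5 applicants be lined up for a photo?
5! = 120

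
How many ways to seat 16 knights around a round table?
Circular: fix one position, arrange the rest. (16-1)! = 1307674368000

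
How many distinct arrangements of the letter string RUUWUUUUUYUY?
12! / (8! × 2! × 1! × 1!) = 5940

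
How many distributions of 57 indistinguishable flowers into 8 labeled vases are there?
C(57+8-1, 8-1) = C(64, 7) = 621216192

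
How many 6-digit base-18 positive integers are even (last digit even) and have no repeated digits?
Last∈{0,2,4,6,8,10,12,14,16}. Last=0: 742560. Last nonzero: 8×16×P(16,4) = 5591040. Total = 6333600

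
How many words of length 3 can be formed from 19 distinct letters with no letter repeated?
P(19,3) = 19!/(19-3)! = 5814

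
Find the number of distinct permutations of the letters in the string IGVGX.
5! / (1! × 1! × 2! × 1!) = 60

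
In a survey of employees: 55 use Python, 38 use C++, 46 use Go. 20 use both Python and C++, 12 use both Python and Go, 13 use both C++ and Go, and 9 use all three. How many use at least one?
|A∪B∪C| = 55+38+46-20-12-13+9 = 103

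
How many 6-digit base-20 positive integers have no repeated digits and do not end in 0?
Last digit: 19 nonzero choices. First digit: 18 (nonzero, ≠last). Middle 4: P(18,4) = 73440. Total = 25116480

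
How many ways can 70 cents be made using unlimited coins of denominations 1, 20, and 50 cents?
Coefficient of x^70 in 1/(1-x^1) · 1/(1-x^20) · 1/(1-x^50). Case on j = number of 50-cent coins (j = 0..1); remainder r = 70 - 50j is made from {1,20} in ⌊r/20⌋+1 ways. r = 70, 20 → 4 + 2 = 6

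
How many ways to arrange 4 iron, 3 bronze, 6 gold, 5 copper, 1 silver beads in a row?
19! / (4! × 3! × 6! × 5! × 1!) = 9777287520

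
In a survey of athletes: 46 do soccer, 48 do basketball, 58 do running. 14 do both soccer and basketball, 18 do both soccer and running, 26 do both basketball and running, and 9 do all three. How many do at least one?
|A∪B∪C| = 46+48+58-14-18-26+9 = 103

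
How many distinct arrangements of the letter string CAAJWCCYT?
9! / (1! × 2! × 3! × 1! × 1! × 1!) = 30240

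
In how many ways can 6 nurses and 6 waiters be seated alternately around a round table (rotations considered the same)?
Fix one of the nurses: (6-1)! ways for the remaining nurses, × 6! ways for the waiters = 120 × 720 = 86400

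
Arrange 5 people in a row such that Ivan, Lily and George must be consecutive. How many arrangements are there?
Treat the 3 as one block: (5-3+1)! × 3! = 6 × 6 = 36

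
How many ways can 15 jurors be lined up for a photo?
15! = 1307674368000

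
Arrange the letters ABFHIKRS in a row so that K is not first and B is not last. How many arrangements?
By inclusion-exclusion: 8! - 2×(8-1)! + (8-2)! = 40320 - 10080 + 720 = 30960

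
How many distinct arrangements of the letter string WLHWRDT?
7! / (1! × 1! × 1! × 1! × 1! × 2!) = 2520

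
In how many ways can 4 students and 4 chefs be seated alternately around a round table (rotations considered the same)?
Fix one of the students: (4-1)! ways for the remaining students, × 4! ways for the chefs = 6 × 24 = 144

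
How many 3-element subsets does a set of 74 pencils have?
C(74,3) = 74!/(3!×71!) = 64824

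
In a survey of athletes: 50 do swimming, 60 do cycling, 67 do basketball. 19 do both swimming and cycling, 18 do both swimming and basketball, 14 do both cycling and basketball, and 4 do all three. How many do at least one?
|A∪B∪C| = 50+60+67-19-18-14+4 = 130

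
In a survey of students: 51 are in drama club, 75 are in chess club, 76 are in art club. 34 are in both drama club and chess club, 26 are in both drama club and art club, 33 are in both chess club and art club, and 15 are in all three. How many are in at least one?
|A∪B∪C| = 51+75+76-34-26-33+15 = 124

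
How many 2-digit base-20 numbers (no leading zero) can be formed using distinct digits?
First digit: 19 choices (nonzero). Then descending: 19 × 19 = 361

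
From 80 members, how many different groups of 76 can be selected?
C(80,76) = 80!/(76!×4!) = 1581580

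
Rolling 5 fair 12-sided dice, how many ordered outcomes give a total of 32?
Coefficient of x^32 in (x + x² + ... + x^12)^5. By inclusion-exclusion on dice exceeding 12: Σ_j (-1)^j C(5,j)·C(32-1-12j, 4) = C(5,0)·C(31,4) - C(5,1)·C(19,4) + C(5,2)·C(7,4) = 1·31465 - 5·3876 + 10·35 = 12435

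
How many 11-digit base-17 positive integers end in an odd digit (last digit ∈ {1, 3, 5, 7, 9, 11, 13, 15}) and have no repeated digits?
Last∈{1,3,5,7,9,11,13,15}. Last=0: 0. Last nonzero: 8×15×P(15,9) = 217945728000. Total = 217945728000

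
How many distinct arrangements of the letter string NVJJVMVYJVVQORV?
15! / (1! × 1! × 1! × 1! × 6! × 1! × 3! × 1!) = 302702400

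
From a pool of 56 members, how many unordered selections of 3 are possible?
C(56,3) = 56!/(3!×53!) = 27720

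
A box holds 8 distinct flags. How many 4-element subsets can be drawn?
C(8,4) = 8!/(4!×4!) = 70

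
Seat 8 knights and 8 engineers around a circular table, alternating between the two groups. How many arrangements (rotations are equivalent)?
Fix one of the knights: (8-1)! ways for the remaining knights, × 8! ways for the engineers = 5040 × 40320 = 203212800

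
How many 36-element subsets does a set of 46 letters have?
C(46,36) = 46!/(36!×10!) = 4076350421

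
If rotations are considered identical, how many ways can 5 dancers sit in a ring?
Circular: fix one position, arrange the rest. (5-1)! = 24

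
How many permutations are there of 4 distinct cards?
4! = 24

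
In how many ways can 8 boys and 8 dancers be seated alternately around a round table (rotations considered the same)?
Fix one of the boys: (8-1)! ways for the remaining boys, × 8! ways for the dancers = 5040 × 40320 = 203212800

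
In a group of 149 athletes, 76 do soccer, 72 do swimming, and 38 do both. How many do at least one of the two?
|A∪B| = |A| + |B| - |A∩B| = 76 + 72 - 38 = 110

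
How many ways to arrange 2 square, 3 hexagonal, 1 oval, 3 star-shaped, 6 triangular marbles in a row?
15! / (2! × 3! × 1! × 3! × 6!) = 25225200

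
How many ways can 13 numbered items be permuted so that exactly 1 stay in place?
Choose the 1 fixed point C(13,1) = 13, derange the rest: !12 = Σ_{j=0}^{12} (-1)^j·12!/j! = 479001600 - 479001600 + 239500800 - 79833600 + 19958400 - 3991680 + 665280 - 95040 + 11880 - 1320 + 132 - 12 + 1 = 176214841. Product = 13 × 176214841 = 2290792933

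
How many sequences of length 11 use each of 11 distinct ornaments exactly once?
11! = 39916800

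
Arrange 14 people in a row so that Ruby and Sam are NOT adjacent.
Total - adjacent = 14! - (14-1)!×2 = 87178291200 - 12454041600 = 74724249600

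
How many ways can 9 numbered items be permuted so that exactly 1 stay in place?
Choose the 1 fixed point C(9,1) = 9, derange the rest: !8 = Σ_{j=0}^{8} (-1)^j·8!/j! = 40320 - 40320 + 20160 - 6720 + 1680 - 336 + 56 - 8 + 1 = 14833. Product = 9 × 14833 = 133497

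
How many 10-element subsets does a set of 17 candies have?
C(17,10) = 17!/(10!×7!) = 19448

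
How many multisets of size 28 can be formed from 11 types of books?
C(28+11-1, 11-1) = C(38, 10) = 472733756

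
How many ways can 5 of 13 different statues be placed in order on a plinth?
P(13,5) = 13!/(13-5)! = 154440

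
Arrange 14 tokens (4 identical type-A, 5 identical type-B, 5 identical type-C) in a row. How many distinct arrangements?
14! / (4! × 5! × 5!) = 252252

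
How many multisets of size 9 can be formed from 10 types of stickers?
C(9+10-1, 10-1) = C(18, 9) = 48620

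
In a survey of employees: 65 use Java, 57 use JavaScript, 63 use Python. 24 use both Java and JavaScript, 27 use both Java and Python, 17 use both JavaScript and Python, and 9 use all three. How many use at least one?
|A∪B∪C| = 65+57+63-24-27-17+9 = 126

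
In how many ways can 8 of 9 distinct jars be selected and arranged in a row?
P(9,8) = 9!/(9-8)! = 362880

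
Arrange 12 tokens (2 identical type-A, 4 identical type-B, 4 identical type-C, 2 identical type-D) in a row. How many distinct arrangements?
12! / (2! × 4! × 4! × 2!) = 207900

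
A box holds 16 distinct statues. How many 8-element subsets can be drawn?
C(16,8) = 16!/(8!×8!) = 12870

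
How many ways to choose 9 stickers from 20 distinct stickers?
C(20,9) = 20!/(9!×11!) = 167960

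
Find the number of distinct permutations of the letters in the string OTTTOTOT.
8! / (3! × 5!) = 56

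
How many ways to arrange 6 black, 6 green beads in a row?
12! / (6! × 6!) = 924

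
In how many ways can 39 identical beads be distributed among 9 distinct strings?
C(39+9-1, 9-1) = C(47, 8) = 314457495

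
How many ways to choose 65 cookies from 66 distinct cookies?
C(66,65) = 66!/(65!×1!) = 66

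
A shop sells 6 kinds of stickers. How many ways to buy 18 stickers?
C(18+6-1, 6-1) = C(23, 5) = 33649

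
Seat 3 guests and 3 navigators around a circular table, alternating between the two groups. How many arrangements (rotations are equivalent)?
Fix one of the guests: (3-1)! ways for the remaining guests, × 3! ways for the navigators = 2 × 6 = 12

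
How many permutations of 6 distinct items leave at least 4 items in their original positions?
Exactly j fixed points: C(6,j)·!(6-j); sum over j ≥ 4 (derangement numbers via !m = (m-1)·(!(m-1) + !(m-2)): !0..!2 = 1, 0, 1). Σ_{j=4}^{6} C(6,j)·!(6-j) = C(6,4)·!2 + C(6,5)·!1 + C(6,6)·!0 = 15·1 + 6·0 + 1·1 = 16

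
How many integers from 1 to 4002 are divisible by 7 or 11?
⌊4002/7⌋ + ⌊4002/11⌋ - ⌊4002/77⌋ = 571 + 363 - 51 = 883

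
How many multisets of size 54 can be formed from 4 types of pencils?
C(54+4-1, 4-1) = C(57, 3) = 29260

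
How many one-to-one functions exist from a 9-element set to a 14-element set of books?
P(14,9) = 14!/(14-9)! = 726485760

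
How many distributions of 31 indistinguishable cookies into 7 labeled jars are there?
C(31+7-1, 7-1) = C(37, 6) = 2324784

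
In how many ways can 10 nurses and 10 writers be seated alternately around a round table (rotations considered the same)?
Fix one of the nurses: (10-1)! ways for the remaining nurses, × 10! ways for the writers = 362880 × 3628800 = 1316818944000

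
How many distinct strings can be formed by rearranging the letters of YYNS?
4! / (2! × 1! × 1!) = 12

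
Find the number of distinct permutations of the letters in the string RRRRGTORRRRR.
12! / (1! × 1! × 9! × 1!) = 1320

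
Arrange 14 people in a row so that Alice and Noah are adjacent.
Treat as block: (14-1)! × 2! = 6227020800 × 2 = 12454041600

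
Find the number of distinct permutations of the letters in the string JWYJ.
4! / (2! × 1! × 1!) = 12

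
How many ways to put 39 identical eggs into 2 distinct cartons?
C(39+2-1, 2-1) = C(40, 1) = 40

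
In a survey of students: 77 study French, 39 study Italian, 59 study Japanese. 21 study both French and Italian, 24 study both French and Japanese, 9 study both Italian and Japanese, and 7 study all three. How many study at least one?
|A∪B∪C| = 77+39+59-21-24-9+7 = 128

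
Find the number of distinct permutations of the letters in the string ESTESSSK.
8! / (1! × 2! × 4! × 1!) = 840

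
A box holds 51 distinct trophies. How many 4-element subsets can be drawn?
C(51,4) = 51!/(4!×47!) = 249900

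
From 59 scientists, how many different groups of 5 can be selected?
C(59,5) = 59!/(5!×54!) = 5006386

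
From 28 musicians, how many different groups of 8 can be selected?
C(28,8) = 28!/(8!×20!) = 3108105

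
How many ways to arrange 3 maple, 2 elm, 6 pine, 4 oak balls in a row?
15! / (3! × 2! × 6! × 4!) = 6306300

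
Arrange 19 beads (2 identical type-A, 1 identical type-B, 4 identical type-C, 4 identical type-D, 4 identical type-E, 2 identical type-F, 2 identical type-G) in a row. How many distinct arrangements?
19! / (2! × 1! × 4! × 4! × 4! × 2! × 2!) = 1099944846000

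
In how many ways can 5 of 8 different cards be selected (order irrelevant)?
C(8,5) = 8!/(5!×3!) = 56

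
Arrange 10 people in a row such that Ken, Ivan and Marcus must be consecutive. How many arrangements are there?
Treat the 3 as one block: (10-3+1)! × 3! = 40320 × 6 = 241920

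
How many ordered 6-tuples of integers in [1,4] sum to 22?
Coefficient of x^22 in (x + x² + ... + x^4)^6. By inclusion-exclusion on dice exceeding 4: Σ_j (-1)^j C(6,j)·C(22-1-4j, 5) = C(6,0)·C(21,5) - C(6,1)·C(17,5) + C(6,2)·C(13,5) - C(6,3)·C(9,5) + C(6,4)·C(5,5) = 1·20349 - 6·6188 + 15·1287 - 20·126 + 15·1 = 21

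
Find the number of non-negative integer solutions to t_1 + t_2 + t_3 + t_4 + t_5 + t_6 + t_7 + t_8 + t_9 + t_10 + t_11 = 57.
C(57+11-1, 11-1) = C(67, 10) = 247994680648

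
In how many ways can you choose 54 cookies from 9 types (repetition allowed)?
C(54+9-1, 9-1) = C(62, 8) = 3381098545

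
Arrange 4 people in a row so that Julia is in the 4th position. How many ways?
Fix one position: (4-1)! = 6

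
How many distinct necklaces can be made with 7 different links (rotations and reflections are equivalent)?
(7-1)!/2 = 720/2 = 360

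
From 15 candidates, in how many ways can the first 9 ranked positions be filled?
P(15,9) = 15!/(15-9)! = 1816214400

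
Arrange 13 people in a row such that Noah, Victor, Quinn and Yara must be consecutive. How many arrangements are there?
Treat the 4 as one block: (13-4+1)! × 4! = 3628800 × 24 = 87091200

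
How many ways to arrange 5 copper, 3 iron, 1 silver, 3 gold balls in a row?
12! / (5! × 3! × 1! × 3!) = 110880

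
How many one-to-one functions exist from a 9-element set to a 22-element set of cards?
P(22,9) = 22!/(22-9)! = 180503769600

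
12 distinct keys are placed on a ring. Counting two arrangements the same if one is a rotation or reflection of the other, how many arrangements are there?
(12-1)!/2 = 39916800/2 = 19958400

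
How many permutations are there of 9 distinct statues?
9! = 362880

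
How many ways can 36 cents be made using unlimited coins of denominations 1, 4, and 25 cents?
Coefficient of x^36 in 1/(1-x^1) · 1/(1-x^4) · 1/(1-x^25). Case on j = number of 25-cent coins (j = 0..1); remainder r = 36 - 25j is made from {1,4} in ⌊r/4⌋+1 ways. r = 36, 11 → 10 + 3 = 13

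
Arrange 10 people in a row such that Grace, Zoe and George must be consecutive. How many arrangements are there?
Treat the 3 as one block: (10-3+1)! × 3! = 40320 × 6 = 241920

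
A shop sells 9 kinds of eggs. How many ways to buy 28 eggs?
C(28+9-1, 9-1) = C(36, 8) = 30260340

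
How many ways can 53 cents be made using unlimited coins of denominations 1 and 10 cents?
Coefficient of x^53 in 1/(1-x^1) · 1/(1-x^10). Use j coins of 10 for j = 0..⌊53/10⌋ = 5, the rest in 1s: 5 + 1 = 6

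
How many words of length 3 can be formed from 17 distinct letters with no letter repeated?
P(17,3) = 17!/(17-3)! = 4080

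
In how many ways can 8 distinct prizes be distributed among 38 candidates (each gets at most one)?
P(38,8) = 38!/(38-8)! = 1971788797440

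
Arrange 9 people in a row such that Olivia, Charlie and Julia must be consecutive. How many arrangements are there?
Treat the 3 as one block: (9-3+1)! × 3! = 5040 × 6 = 30240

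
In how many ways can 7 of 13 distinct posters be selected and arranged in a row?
P(13,7) = 13!/(13-7)! = 8648640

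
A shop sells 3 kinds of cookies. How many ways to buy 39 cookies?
C(39+3-1, 3-1) = C(41, 2) = 820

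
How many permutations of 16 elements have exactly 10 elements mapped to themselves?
Choose the 10 fixed points C(16,10) = 8008, derange the rest: !6 = Σ_{j=0}^{6} (-1)^j·6!/j! = 720 - 720 + 360 - 120 + 30 - 6 + 1 = 265. Product = 8008 × 265 = 2122120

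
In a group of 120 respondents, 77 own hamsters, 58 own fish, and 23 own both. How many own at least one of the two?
|A∪B| = |A| + |B| - |A∩B| = 77 + 58 - 23 = 112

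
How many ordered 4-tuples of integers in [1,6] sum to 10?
Coefficient of x^10 in (x + x² + ... + x^6)^4. By inclusion-exclusion on dice exceeding 6: Σ_j (-1)^j C(4,j)·C(10-1-6j, 3) = C(4,0)·C(9,3) - C(4,1)·C(3,3) = 1·84 - 4·1 = 80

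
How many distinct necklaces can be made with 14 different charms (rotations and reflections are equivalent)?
(14-1)!/2 = 6227020800/2 = 3113510400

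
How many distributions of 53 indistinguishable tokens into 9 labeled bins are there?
C(53+9-1, 9-1) = C(61, 8) = 2944827765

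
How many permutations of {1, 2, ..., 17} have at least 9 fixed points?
Exactly j fixed points: C(17,j)·!(17-j); sum over j ≥ 9 (derangement numbers via !m = (m-1)·(!(m-1) + !(m-2)): !0..!8 = 1, 0, 1, 2, 9, 44, 265, 1854, 14833). Σ_{j=9}^{17} C(17,j)·!(17-j) = C(17,9)·!8 + C(17,10)·!7 + C(17,11)·!6 + C(17,12)·!5 + C(17,13)·!4 + C(17,14)·!3 + C(17,15)·!2 + C(17,16)·!1 + C(17,17)·!0 = 24310·14833 + 19448·1854 + 12376·265 + 6188·44 + 2380·9 + 680·2 + 136·1 + 17·0 + 1·1 = 400221651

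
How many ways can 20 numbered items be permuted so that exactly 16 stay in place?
Choose the 16 fixed points C(20,16) = 4845, derange the rest: !4 = Σ_{j=0}^{4} (-1)^j·4!/j! = 24 - 24 + 12 - 4 + 1 = 9. Product = 4845 × 9 = 43605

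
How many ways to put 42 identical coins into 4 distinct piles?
C(42+4-1, 4-1) = C(45, 3) = 14190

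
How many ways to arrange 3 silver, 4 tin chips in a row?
7! / (3! × 4!) = 35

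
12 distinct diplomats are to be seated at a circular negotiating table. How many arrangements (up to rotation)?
Circular: fix one position, arrange the rest. (12-1)! = 39916800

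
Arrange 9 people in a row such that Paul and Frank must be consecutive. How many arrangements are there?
Treat the 2 as one block: (9-2+1)! × 2! = 40320 × 2 = 80640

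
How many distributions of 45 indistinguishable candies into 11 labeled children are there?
C(45+11-1, 11-1) = C(55, 10) = 29248649430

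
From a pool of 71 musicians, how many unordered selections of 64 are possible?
C(71,64) = 71!/(64!×7!) = 1329890705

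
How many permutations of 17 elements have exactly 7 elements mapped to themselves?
Choose the 7 fixed points C(17,7) = 19448, derange the rest: !10 = Σ_{j=0}^{10} (-1)^j·10!/j! = 3628800 - 3628800 + 1814400 - 604800 + 151200 - 30240 + 5040 - 720 + 90 - 10 + 1 = 1334961. Product = 19448 × 1334961 = 25962321528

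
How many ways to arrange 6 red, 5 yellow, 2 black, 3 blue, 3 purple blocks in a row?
19! / (6! × 5! × 2! × 3! × 3!) = 19554575040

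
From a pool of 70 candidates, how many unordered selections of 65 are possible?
C(70,65) = 70!/(65!×5!) = 12103014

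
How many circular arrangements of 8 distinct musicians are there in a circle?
Circular: fix one position, arrange the rest. (8-1)! = 5040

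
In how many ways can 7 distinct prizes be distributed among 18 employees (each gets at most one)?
P(18,7) = 18!/(18-7)! = 160392960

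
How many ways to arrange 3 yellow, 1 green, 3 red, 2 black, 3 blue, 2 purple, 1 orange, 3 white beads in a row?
18! / (3! × 1! × 3! × 2! × 3! × 2! × 1! × 3!) = 1235025792000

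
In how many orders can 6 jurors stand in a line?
6! = 720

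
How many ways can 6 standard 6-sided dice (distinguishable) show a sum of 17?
Coefficient of x^17 in (x + x² + ... + x^6)^6. By inclusion-exclusion on dice exceeding 6: Σ_j (-1)^j C(6,j)·C(17-1-6j, 5) = C(6,0)·C(16,5) - C(6,1)·C(10,5) = 1·4368 - 6·252 = 2856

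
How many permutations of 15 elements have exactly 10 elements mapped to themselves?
Choose the 10 fixed points C(15,10) = 3003, derange the rest: !5 = Σ_{j=0}^{5} (-1)^j·5!/j! = 120 - 120 + 60 - 20 + 5 - 1 = 44. Product = 3003 × 44 = 132132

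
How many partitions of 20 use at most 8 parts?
By conjugation, equals partitions of 20 into parts ≤ 8. Let r_j(i) = number of partitions of i into parts ≤ j, for i = 0..20. r_1(i) = 1 for all i; r_j(i) = r_{j-1}(i) + r_j(i-j). Rows j = 2..8: ≤2: 1 1 2 2 3 3 4 4 5 5 6 6 7 7 8 8 9 9 10 10 11; ≤3: 1 1 2 3 4 5 7 8 10 12 14 16 19 21 24 27 30 33 37 40 44; ≤4: 1 1 2 3 5 6 9 11 15 18 23 27 34 39 47 54 64 72 84 94 108; ≤5: 1 1 2 3 5 7 10 13 18 23 30 37 47 57 70 84 101 119 141 164 192; ≤6: 1 1 2 3 5 7 11 14 20 26 35 44 58 71 90 110 136 163 199 235 282; ≤7: 1 1 2 3 5 7 11 15 21 28 38 49 65 82 105 131 164 201 248 300 364; ≤8: 1 1 2 3 5 7 11 15 22 29 40 52 70 89 116 146 186 230 288 352 434. r_8(20) = 434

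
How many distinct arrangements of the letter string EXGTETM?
7! / (1! × 2! × 2! × 1! × 1!) = 1260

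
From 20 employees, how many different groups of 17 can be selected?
C(20,17) = 20!/(17!×3!) = 1140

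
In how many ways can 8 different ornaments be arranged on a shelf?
8! = 40320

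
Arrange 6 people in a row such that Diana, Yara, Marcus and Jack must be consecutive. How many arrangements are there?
Treat the 4 as one block: (6-4+1)! × 4! = 6 × 24 = 144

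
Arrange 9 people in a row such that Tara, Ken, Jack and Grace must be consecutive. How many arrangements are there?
Treat the 4 as one block: (9-4+1)! × 4! = 720 × 24 = 17280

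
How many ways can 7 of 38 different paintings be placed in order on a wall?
P(38,7) = 38!/(38-7)! = 63606090240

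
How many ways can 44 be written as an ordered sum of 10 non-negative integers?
C(44+10-1, 10-1) = C(53, 9) = 4431613550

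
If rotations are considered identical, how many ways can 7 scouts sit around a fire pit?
Circular: fix one position, arrange the rest. (7-1)! = 720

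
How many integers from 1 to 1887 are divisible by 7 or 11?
⌊1887/7⌋ + ⌊1887/11⌋ - ⌊1887/77⌋ = 269 + 171 - 24 = 416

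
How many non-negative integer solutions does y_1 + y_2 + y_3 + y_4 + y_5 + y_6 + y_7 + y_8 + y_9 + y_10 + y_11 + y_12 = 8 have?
C(8+12-1, 12-1) = C(19, 11) = 75582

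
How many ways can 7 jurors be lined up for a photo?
7! = 5040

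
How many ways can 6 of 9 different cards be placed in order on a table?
P(9,6) = 9!/(9-6)! = 60480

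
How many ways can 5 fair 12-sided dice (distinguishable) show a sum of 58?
Coefficient of x^58 in (x + x² + ... + x^12)^5. By inclusion-exclusion on dice exceeding 12: Σ_j (-1)^j C(5,j)·C(58-1-12j, 4) = C(5,0)·C(57,4) - C(5,1)·C(45,4) + C(5,2)·C(33,4) - C(5,3)·C(21,4) + C(5,4)·C(9,4) = 1·395010 - 5·148995 + 10·40920 - 10·5985 + 5·126 = 15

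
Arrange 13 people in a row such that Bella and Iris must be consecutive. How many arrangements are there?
Treat the 2 as one block: (13-2+1)! × 2! = 479001600 × 2 = 958003200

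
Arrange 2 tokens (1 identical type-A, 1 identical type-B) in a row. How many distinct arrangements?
2! / (1! × 1!) = 2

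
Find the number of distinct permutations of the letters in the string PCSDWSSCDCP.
11! / (3! × 2! × 3! × 1! × 2!) = 277200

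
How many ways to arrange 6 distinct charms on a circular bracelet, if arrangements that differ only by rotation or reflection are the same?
(6-1)!/2 = 120/2 = 60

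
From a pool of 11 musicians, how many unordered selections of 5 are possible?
C(11,5) = 11!/(5!×6!) = 462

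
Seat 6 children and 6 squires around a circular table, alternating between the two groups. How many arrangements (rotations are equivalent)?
Fix one of the children: (6-1)! ways for the remaining children, × 6! ways for the squires = 120 × 720 = 86400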